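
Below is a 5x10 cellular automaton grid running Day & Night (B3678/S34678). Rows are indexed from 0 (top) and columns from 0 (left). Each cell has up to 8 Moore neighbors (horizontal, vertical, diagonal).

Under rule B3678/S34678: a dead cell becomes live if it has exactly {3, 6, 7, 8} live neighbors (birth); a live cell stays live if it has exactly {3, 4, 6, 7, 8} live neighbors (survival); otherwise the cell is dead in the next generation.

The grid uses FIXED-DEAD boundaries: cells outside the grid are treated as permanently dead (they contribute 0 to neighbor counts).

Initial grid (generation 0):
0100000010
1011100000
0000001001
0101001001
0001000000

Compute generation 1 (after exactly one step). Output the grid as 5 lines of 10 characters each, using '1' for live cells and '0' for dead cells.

Answer: 0011000000
0100000000
0100110000
0010000000
0010000000

Derivation:
Simulating step by step:
Generation 0 (given above): 13 live cells
Generation 1: 8 live cells
(generation 1 grid is the final answer)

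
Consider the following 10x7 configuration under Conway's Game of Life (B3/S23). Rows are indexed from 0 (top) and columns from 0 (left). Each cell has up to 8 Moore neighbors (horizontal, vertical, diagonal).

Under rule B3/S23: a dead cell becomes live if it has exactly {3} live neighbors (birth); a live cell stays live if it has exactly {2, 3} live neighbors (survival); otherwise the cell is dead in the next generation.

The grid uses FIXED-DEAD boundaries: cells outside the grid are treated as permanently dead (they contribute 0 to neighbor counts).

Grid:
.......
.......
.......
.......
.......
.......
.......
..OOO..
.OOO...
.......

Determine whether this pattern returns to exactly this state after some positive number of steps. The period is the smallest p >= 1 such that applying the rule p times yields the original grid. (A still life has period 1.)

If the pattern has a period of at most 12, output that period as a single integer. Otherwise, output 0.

Simulating and comparing each generation to the original:
Gen 0 (original, given above): 6 live cells
Gen 1: 6 live cells, differs from original
Gen 2: 6 live cells, MATCHES original -> period = 2

Answer: 2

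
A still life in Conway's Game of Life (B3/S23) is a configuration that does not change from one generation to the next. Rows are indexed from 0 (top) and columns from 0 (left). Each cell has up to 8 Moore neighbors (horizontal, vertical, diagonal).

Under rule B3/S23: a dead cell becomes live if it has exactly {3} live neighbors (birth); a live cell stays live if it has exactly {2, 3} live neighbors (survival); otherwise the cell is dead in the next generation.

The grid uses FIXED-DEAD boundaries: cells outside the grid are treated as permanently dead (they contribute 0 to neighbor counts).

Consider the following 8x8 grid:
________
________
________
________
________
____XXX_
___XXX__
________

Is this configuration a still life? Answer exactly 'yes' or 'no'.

Compute generation 1 and compare to generation 0 (given above):
Generation 1:
________
________
________
________
_____X__
___X__X_
___X__X_
____X___
Cell (4,5) differs: gen0=0 vs gen1=1 -> NOT a still life.

Answer: no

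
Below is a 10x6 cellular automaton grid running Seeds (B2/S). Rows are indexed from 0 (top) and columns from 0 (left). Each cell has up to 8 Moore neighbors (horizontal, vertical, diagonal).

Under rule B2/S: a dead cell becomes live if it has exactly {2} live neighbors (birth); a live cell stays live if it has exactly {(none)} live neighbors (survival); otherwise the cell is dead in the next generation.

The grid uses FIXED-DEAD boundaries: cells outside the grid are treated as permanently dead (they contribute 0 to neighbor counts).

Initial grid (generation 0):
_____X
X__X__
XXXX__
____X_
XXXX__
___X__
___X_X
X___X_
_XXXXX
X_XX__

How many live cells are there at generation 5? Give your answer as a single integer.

Simulating step by step:
Generation 0 (given above): 25 live cells
Generation 1: 4 live cells
____X_
______
______
______
______
X_____
__X___
______
______
_____X
Generation 2: 2 live cells
______
______
______
______
______
_X____
_X____
______
______
______
Generation 3: 4 live cells
______
______
______
______
______
X_X___
X_X___
______
______
______
Generation 4: 4 live cells
______
______
______
______
_X____
___X__
___X__
_X____
______
______
Generation 5: 4 live cells
______
______
______
______
__X___
____X_
____X_
__X___
______
______
Population at generation 5: 4

Answer: 4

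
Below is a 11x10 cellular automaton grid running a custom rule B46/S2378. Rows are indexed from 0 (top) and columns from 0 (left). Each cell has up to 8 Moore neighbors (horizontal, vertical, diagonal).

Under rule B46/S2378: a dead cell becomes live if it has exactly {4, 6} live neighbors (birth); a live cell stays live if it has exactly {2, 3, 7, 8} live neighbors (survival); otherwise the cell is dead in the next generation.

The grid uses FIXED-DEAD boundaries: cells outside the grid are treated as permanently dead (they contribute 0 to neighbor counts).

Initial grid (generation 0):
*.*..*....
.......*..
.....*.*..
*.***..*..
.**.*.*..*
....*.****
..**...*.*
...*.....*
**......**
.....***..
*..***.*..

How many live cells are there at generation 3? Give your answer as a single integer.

Simulating step by step:
Generation 0 (given above): 39 live cells
Generation 1: 37 live cells
..........
......*...
......**..
.**.****..
.****.*..*
..*.***..*
..**...***
..**.....*
........**
....**.**.
....**.*..
Generation 2: 23 live cells
..........
......*...
..........
.*..*.....
.......*..
.*....**.*
....*..*.*
..**....*.
.........*
....****..
....****..
Generation 3: 11 live cells
..........
..........
..........
..........
.......*..
......**..
.......*.*
...*....*.
..........
....*..*..
....*..*..
Population at generation 3: 11

Answer: 11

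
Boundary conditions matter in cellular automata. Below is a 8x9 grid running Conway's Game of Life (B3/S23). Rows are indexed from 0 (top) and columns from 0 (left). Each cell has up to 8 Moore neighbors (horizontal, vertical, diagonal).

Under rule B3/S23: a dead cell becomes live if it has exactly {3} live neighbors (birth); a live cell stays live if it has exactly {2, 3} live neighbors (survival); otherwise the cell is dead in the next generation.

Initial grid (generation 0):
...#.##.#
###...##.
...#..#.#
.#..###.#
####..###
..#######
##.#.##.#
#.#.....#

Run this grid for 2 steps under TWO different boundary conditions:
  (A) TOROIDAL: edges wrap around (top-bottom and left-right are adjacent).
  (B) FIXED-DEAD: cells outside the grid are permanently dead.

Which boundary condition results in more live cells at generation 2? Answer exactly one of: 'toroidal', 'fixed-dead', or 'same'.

Under TOROIDAL boundary, generation 2:
.....#...
##.......
.....#...
...##....
.........
.........
.........
..###....
Population = 9

Under FIXED-DEAD boundary, generation 2:
.#..##...
#......#.
#....#.##
##.##....
##.......
.........
.#.......
.#.......
Population = 17

Comparison: toroidal=9, fixed-dead=17 -> fixed-dead

Answer: fixed-dead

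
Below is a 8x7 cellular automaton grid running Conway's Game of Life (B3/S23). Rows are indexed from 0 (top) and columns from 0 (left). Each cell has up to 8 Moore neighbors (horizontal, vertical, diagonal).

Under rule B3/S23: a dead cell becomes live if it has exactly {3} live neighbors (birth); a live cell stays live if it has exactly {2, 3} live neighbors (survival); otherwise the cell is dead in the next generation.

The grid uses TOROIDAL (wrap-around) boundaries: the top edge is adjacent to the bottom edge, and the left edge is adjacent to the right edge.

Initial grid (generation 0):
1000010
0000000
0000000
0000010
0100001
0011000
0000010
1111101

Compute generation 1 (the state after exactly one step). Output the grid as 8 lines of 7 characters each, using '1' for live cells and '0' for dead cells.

Simulating step by step:
Generation 0 (given above): 14 live cells
Generation 1: 15 live cells
(generation 1 grid is the final answer)

Answer: 1011110
0000000
0000000
0000000
0010000
0010000
1000011
1111100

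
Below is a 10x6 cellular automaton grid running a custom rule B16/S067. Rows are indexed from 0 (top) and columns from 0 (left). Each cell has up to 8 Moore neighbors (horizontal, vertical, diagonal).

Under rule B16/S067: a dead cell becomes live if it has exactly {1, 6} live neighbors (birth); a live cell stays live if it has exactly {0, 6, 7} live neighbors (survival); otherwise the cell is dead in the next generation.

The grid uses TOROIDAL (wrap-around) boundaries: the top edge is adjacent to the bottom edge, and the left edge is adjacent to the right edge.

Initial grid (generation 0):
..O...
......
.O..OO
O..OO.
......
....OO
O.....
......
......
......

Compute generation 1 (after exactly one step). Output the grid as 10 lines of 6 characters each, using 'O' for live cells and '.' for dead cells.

Simulating step by step:
Generation 0 (given above): 10 live cells
Generation 1: 15 live cells
(generation 1 grid is the final answer)

Answer: .OOO..
......
......
......
.OO...
.O.O..
.O.O..
OO...O
......
.OOO..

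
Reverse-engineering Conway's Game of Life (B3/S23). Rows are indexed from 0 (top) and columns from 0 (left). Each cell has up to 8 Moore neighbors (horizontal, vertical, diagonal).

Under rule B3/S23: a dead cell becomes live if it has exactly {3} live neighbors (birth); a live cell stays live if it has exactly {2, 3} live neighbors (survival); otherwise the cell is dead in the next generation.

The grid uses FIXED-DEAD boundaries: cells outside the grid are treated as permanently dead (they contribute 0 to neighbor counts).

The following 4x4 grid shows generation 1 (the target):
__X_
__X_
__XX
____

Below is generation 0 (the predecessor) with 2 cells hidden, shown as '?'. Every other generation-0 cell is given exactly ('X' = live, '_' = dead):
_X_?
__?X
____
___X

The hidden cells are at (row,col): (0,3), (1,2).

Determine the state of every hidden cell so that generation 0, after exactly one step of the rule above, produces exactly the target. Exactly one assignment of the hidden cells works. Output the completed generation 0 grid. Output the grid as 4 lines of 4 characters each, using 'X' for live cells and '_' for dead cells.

Hidden generation-0 cells (in order): (0,3), (1,2).
A hidden cell only influences target cells in its own 3x3 neighborhood. Try each of the 2^2 = 4 assignments, step the completed generation 0 forward once under B3/S23, and compare with the target:
  (0,3)=_ (1,2)=_ -> step gives (0,2)='_' but target has 'X' -> reject
  (0,3)=_ (1,2)=X -> step reproduces the target at every cell -> ACCEPT
  (0,3)=X (1,2)=_ -> step gives (2,2)='_' but target has 'X' -> reject
  (0,3)=X (1,2)=X -> step gives (0,2)='_' but target has 'X' -> reject
Unique solution: (0,3)=dead, (1,2)=live.
Check: live-neighbor counts of every cell in the completed generation 0:
1132
1221
0133
0010
Applying B3/S23 to generation 0 with these counts gives:
__X_
__X_
__XX
____
which matches the target exactly.

Answer: _X__
__XX
____
___X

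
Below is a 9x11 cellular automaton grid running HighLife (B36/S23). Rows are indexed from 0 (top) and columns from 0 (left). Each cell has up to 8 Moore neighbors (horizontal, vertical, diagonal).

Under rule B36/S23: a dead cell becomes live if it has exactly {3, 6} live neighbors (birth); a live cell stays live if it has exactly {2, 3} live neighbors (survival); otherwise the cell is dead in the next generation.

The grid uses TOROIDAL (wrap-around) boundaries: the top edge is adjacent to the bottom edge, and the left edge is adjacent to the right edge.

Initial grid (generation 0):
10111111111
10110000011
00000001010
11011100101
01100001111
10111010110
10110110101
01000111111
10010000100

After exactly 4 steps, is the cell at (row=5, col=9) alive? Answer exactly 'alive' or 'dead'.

Simulating step by step:
Generation 0 (given above): 54 live cells
Generation 1: 27 live cells
00000111000
10100100100
00000000001
01011010010
10010010000
01001011001
00000000000
01010100000
00010010001
Generation 2: 37 live cells
00001101000
00000101000
11111100011
10111100001
11010010001
10000111000
10101110000
00101000000
00100001000
Generation 3: 25 live cells
00001101100
11101000101
00000000010
00000010000
00010001000
00110001000
00001001000
00101010000
00001110000
Generation 4: 36 live cells
11000001110
11011101101
11000000011
00000000000
00110011000
00111011100
00101111000
00001111000
00000000000

Cell (5,9) at generation 4: 0 -> dead

Answer: dead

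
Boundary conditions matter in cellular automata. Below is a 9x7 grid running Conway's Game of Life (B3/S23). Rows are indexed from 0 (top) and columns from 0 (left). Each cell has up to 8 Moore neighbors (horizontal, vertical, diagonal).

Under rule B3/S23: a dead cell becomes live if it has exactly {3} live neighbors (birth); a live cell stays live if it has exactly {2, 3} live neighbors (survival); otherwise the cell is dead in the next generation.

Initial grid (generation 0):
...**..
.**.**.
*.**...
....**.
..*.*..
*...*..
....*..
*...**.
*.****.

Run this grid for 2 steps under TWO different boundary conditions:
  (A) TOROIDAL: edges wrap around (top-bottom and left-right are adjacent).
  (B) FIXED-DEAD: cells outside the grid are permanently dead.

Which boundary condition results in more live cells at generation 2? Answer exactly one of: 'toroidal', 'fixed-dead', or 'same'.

Answer: toroidal

Derivation:
Under TOROIDAL boundary, generation 2:
***....
*....**
*.***.*
.**.**.
.......
.......
...**..
**.*...
***....
Population = 23

Under FIXED-DEAD boundary, generation 2:
..****.
.*...*.
..****.
.**.**.
.......
.....*.
...***.
...*...
..*....
Population = 20

Comparison: toroidal=23, fixed-dead=20 -> toroidal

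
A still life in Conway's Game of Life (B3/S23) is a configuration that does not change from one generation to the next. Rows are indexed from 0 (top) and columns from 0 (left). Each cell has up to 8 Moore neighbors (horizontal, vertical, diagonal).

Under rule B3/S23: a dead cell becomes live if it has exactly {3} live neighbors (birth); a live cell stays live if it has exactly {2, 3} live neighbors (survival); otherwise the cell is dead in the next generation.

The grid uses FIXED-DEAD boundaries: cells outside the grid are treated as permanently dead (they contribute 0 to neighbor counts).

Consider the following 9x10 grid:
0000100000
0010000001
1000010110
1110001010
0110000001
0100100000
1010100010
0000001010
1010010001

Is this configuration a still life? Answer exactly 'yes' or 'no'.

Compute generation 1 and compare to generation 0 (given above):
Generation 1:
0000000000
0000000010
1010001111
1010001011
0001000000
1000000000
0101010100
0001010111
0000000000
Cell (0,4) differs: gen0=1 vs gen1=0 -> NOT a still life.

Answer: no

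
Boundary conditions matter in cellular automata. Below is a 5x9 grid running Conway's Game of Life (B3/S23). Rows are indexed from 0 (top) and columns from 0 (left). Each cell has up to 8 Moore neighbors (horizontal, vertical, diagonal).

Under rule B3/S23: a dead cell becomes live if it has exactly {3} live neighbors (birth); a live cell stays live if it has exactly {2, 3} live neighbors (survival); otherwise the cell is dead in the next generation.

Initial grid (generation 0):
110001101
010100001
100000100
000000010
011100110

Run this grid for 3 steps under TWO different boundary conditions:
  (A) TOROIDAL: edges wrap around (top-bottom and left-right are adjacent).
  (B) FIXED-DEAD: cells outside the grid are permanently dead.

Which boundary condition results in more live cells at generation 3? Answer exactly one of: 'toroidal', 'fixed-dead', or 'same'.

Under TOROIDAL boundary, generation 3:
110110000
001100000
010100000
000000110
001000110
Population = 13

Under FIXED-DEAD boundary, generation 3:
000000110
000000110
001000000
011000001
011000111
Population = 13

Comparison: toroidal=13, fixed-dead=13 -> same

Answer: same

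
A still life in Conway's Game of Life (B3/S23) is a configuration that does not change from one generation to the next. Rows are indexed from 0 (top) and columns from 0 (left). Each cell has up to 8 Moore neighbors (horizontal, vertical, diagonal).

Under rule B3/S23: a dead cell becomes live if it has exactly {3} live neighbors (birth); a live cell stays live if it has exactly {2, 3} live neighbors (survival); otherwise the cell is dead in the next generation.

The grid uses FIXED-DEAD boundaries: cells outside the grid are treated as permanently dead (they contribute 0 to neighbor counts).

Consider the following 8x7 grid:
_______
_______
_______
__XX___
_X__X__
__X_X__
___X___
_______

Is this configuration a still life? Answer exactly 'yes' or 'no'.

Answer: yes

Derivation:
Compute generation 1 and compare to generation 0 (given above):
Generation 1:
_______
_______
_______
__XX___
_X__X__
__X_X__
___X___
_______
The grids are IDENTICAL -> still life.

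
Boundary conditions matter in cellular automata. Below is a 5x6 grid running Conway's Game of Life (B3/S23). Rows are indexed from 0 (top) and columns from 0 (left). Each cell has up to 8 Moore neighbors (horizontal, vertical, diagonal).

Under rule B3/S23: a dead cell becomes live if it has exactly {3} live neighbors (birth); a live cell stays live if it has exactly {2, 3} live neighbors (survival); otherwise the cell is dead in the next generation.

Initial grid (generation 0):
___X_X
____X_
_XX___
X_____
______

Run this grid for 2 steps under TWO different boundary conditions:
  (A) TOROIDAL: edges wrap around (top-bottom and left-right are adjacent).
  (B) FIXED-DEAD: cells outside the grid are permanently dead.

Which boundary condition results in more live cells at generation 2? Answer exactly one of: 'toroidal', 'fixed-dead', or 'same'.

Under TOROIDAL boundary, generation 2:
____X_
__XXX_
_X_X__
______
______
Population = 6

Under FIXED-DEAD boundary, generation 2:
____X_
__XXX_
_X_X__
______
______
Population = 6

Comparison: toroidal=6, fixed-dead=6 -> same

Answer: same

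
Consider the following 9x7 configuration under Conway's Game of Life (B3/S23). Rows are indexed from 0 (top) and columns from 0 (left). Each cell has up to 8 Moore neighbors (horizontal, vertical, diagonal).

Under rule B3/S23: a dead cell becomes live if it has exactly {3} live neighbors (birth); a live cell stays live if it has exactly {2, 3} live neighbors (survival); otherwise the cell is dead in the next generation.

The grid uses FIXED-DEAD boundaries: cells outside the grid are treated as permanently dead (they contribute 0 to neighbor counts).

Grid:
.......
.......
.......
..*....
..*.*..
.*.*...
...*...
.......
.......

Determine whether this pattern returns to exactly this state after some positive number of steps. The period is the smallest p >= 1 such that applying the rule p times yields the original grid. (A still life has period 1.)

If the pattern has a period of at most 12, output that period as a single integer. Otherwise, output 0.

Answer: 2

Derivation:
Simulating and comparing each generation to the original:
Gen 0 (original, given above): 6 live cells
Gen 1: 6 live cells, differs from original
Gen 2: 6 live cells, MATCHES original -> period = 2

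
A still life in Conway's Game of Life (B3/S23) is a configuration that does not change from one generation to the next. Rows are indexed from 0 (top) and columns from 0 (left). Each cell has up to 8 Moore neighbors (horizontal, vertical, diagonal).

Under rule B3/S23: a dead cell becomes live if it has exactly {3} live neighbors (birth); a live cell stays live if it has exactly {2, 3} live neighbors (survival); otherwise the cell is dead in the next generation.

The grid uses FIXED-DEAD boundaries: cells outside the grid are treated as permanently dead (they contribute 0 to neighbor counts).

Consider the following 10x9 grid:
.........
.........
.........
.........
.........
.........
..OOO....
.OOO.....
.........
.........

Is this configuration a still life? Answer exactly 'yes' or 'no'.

Answer: no

Derivation:
Compute generation 1 and compare to generation 0 (given above):
Generation 1:
.........
.........
.........
.........
.........
...O.....
.O..O....
.O..O....
..O......
.........
Cell (5,3) differs: gen0=0 vs gen1=1 -> NOT a still life.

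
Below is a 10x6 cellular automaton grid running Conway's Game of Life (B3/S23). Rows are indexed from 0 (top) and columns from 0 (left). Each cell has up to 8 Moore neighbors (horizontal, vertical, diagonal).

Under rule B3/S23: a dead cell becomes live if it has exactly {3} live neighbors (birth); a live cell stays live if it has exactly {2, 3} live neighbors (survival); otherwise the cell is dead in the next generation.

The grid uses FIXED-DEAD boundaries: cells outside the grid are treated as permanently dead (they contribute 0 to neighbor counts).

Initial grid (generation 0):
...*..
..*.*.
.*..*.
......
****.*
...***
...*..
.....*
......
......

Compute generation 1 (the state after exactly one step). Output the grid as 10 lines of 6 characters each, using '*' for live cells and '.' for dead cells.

Simulating step by step:
Generation 0 (given above): 15 live cells
Generation 1: 15 live cells
(generation 1 grid is the final answer)

Answer: ...*..
..*.*.
...*..
*..**.
.***.*
.*...*
...*.*
......
......
......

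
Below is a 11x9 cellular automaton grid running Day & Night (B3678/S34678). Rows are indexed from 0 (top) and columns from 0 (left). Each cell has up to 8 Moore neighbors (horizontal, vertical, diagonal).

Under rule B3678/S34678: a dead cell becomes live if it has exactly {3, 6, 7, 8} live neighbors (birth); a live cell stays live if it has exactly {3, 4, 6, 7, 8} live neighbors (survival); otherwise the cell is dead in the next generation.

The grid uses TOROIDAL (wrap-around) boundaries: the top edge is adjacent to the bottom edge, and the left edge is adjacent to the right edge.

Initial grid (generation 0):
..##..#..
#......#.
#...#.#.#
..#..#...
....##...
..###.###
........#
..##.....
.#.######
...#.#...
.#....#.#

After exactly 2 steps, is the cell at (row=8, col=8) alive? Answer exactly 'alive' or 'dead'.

Simulating step by step:
Generation 0 (given above): 34 live cells
Generation 1: 38 live cells
##......#
.#.#.###.
.#...#.##
...#.##..
..#.##.#.
...##..#.
....#....
#.##.##.#
...#.##..
.....#..#
...###.#.
Generation 2: 39 live cells
#..#....#
##..#.##.
#....###.
..#..#..#
.....#...
...##.#..
..#.#.###
...#.###.
#.#..##.#
...###.#.
....#.#..

Cell (8,8) at generation 2: 1 -> alive

Answer: alive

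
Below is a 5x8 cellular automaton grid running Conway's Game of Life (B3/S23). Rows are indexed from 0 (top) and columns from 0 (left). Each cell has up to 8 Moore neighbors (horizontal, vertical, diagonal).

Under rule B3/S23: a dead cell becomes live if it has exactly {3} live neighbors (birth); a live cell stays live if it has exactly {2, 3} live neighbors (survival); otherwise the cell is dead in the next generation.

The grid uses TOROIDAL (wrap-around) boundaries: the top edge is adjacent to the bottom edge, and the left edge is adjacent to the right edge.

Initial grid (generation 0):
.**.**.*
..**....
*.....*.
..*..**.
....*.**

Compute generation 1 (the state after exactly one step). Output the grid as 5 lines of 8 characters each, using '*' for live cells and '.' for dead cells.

Simulating step by step:
Generation 0 (given above): 15 live cells
Generation 1: 24 live cells
(generation 1 grid is the final answer)

Answer: ***.**.*
*.******
.***.***
........
***.*..*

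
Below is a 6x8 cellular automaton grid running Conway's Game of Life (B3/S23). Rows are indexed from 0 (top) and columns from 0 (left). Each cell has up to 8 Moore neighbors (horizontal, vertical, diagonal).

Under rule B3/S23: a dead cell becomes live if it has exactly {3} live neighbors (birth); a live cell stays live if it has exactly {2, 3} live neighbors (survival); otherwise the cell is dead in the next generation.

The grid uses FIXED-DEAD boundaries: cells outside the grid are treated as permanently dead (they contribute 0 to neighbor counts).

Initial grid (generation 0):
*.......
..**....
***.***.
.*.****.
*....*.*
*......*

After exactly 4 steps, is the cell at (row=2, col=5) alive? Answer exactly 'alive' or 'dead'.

Simulating step by step:
Generation 0 (given above): 19 live cells
Generation 1: 14 live cells
........
*.****..
*.....*.
...*...*
**...*.*
......*.
Generation 2: 15 live cells
...**...
.*.***..
.**..**.
**.....*
.......*
......*.
Generation 3: 14 live cells
..**.*..
.*....*.
...*.**.
***....*
......**
........
Generation 4: 14 live cells
..*.....
...*..*.
*....***
.**..*.*
.*....**
........

Cell (2,5) at generation 4: 1 -> alive

Answer: alive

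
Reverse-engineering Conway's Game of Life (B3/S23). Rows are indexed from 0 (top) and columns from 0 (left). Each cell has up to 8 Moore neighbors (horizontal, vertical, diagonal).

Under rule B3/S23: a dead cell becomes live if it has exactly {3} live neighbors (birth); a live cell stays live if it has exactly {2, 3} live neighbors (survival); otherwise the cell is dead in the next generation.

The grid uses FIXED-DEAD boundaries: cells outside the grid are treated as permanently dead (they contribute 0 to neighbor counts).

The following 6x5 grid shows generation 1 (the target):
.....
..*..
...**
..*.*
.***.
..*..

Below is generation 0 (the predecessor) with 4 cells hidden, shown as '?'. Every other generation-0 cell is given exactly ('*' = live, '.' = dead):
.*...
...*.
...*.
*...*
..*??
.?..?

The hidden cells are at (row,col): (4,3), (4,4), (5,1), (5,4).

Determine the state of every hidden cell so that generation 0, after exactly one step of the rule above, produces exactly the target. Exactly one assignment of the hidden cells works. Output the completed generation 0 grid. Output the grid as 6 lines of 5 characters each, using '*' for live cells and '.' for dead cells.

Answer: .*...
...*.
...*.
*...*
..**.
.*...

Derivation:
Hidden generation-0 cells (in order): (4,3), (4,4), (5,1), (5,4).
A hidden cell only influences target cells in its own 3x3 neighborhood. Try each of the 2^4 = 16 assignments, step the completed generation 0 forward once under B3/S23, and compare with the target:
  (4,3)=. (4,4)=. (5,1)=. (5,4)=. -> step gives (3,2)='.' but target has '*' -> reject
  (4,3)=. (4,4)=. (5,1)=. (5,4)=* -> step gives (3,2)='.' but target has '*' -> reject
  (4,3)=. (4,4)=. (5,1)=* (5,4)=. -> step gives (3,2)='.' but target has '*' -> reject
  (4,3)=. (4,4)=. (5,1)=* (5,4)=* -> step gives (3,2)='.' but target has '*' -> reject
  (4,3)=. (4,4)=* (5,1)=. (5,4)=. -> step gives (3,2)='.' but target has '*' -> reject
  (4,3)=. (4,4)=* (5,1)=. (5,4)=* -> step gives (3,2)='.' but target has '*' -> reject
  (4,3)=. (4,4)=* (5,1)=* (5,4)=. -> step gives (3,2)='.' but target has '*' -> reject
  (4,3)=. (4,4)=* (5,1)=* (5,4)=* -> step gives (3,2)='.' but target has '*' -> reject
  (4,3)=* (4,4)=. (5,1)=. (5,4)=. -> step gives (4,1)='.' but target has '*' -> reject
  (4,3)=* (4,4)=. (5,1)=. (5,4)=* -> step gives (4,1)='.' but target has '*' -> reject
  (4,3)=* (4,4)=. (5,1)=* (5,4)=. -> step reproduces the target at every cell -> ACCEPT
  (4,3)=* (4,4)=. (5,1)=* (5,4)=* -> step gives (4,4)='*' but target has '.' -> reject
  (4,3)=* (4,4)=* (5,1)=. (5,4)=. -> step gives (4,1)='.' but target has '*' -> reject
  (4,3)=* (4,4)=* (5,1)=. (5,4)=* -> step gives (4,1)='.' but target has '*' -> reject
  (4,3)=* (4,4)=* (5,1)=* (5,4)=. -> step gives (4,4)='*' but target has '.' -> reject
  (4,3)=* (4,4)=* (5,1)=* (5,4)=* -> step gives (4,3)='.' but target has '*' -> reject
Unique solution: (4,3)=live, (4,4)=dead, (5,1)=live, (5,4)=dead.
Check: live-neighbor counts of every cell in the completed generation 0:
10211
11312
11223
02342
23222
11321
Applying B3/S23 to generation 0 with these counts gives:
.....
..*..
...**
..*.*
.***.
..*..
which matches the target exactly.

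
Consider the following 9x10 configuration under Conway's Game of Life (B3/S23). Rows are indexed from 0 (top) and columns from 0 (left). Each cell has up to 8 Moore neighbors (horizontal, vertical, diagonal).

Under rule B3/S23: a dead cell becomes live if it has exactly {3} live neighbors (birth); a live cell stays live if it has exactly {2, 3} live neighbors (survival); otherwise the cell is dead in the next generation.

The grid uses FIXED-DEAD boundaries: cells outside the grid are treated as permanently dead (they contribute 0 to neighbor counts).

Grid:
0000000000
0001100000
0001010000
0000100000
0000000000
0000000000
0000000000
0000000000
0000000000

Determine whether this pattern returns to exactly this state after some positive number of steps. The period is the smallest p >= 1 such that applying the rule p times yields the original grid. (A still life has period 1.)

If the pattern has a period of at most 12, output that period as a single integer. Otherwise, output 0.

Answer: 1

Derivation:
Simulating and comparing each generation to the original:
Gen 0 (original, given above): 5 live cells
Gen 1: 5 live cells, MATCHES original -> period = 1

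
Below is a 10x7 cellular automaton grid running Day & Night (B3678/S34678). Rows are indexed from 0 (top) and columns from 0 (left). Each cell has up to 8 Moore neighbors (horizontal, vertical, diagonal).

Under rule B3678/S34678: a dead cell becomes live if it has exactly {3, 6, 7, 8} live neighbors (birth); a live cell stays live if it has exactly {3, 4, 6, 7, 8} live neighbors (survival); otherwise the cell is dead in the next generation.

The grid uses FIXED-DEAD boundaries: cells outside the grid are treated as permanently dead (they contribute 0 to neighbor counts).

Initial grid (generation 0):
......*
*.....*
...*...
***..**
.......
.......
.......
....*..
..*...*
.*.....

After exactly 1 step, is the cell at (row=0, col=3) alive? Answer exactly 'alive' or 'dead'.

Simulating step by step:
Generation 0 (given above): 13 live cells
Generation 1: 5 live cells
.......
.......
*.*..**
.......
.*.....
.......
.......
.......
.......
.......

Cell (0,3) at generation 1: 0 -> dead

Answer: dead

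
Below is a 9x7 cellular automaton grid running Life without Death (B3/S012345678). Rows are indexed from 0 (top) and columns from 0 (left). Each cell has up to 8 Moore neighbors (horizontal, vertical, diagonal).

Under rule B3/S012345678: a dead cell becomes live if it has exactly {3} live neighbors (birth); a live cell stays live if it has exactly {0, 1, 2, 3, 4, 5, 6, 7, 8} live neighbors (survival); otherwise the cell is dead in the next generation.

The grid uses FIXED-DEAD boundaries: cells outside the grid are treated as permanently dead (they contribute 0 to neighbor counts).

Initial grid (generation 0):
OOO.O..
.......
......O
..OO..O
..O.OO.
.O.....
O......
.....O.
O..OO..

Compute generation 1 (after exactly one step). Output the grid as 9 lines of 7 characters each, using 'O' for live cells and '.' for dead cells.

Answer: OOO.O..
.O.....
......O
..OOO.O
.OO.OO.
.O.....
O......
....OO.
O..OO..

Derivation:
Simulating step by step:
Generation 0 (given above): 17 live cells
Generation 1: 21 live cells
(generation 1 grid is the final answer)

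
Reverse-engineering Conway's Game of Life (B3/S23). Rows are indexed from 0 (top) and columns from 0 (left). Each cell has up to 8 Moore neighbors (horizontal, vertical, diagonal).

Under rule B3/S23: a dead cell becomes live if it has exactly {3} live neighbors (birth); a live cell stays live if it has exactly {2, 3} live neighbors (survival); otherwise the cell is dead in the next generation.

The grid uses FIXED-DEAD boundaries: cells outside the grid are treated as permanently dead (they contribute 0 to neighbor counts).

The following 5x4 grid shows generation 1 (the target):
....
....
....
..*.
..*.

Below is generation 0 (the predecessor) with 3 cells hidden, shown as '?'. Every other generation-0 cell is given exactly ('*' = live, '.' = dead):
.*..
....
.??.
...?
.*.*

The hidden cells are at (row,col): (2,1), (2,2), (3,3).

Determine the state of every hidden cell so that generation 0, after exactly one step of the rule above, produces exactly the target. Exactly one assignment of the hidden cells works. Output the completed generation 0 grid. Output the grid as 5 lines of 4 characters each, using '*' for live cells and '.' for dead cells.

Hidden generation-0 cells (in order): (2,1), (2,2), (3,3).
A hidden cell only influences target cells in its own 3x3 neighborhood. Try each of the 2^3 = 8 assignments, step the completed generation 0 forward once under B3/S23, and compare with the target:
  (2,1)=. (2,2)=. (3,3)=. -> step gives (3,2)='.' but target has '*' -> reject
  (2,1)=. (2,2)=. (3,3)=* -> step reproduces the target at every cell -> ACCEPT
  (2,1)=. (2,2)=* (3,3)=. -> step gives (4,2)='.' but target has '*' -> reject
  (2,1)=. (2,2)=* (3,3)=* -> step gives (3,2)='.' but target has '*' -> reject
  (2,1)=* (2,2)=. (3,3)=. -> step gives (4,2)='.' but target has '*' -> reject
  (2,1)=* (2,2)=. (3,3)=* -> step gives (3,2)='.' but target has '*' -> reject
  (2,1)=* (2,2)=* (3,3)=. -> step gives (1,1)='*' but target has '.' -> reject
  (2,1)=* (2,2)=* (3,3)=* -> step gives (1,1)='*' but target has '.' -> reject
Unique solution: (2,1)=dead, (2,2)=dead, (3,3)=live.
Check: live-neighbor counts of every cell in the completed generation 0:
1010
1110
0011
1131
1031
Applying B3/S23 to generation 0 with these counts gives:
....
....
....
..*.
..*.
which matches the target exactly.

Answer: .*..
....
....
...*
.*.*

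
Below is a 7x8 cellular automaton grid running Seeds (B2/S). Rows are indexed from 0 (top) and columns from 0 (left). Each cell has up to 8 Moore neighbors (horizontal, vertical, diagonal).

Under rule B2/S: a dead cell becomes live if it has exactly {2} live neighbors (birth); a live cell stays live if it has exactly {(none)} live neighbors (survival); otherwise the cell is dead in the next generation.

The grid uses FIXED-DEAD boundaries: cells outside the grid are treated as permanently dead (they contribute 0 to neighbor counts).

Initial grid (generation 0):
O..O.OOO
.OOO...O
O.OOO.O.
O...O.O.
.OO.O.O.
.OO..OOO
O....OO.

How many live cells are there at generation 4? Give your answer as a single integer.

Answer: 5

Derivation:
Simulating step by step:
Generation 0 (given above): 29 live cells
Generation 1: 2 live cells
........
........
........
........
........
........
..O.O...
Generation 2: 2 live cells
........
........
........
........
........
...O....
...O....
Generation 3: 4 live cells
........
........
........
........
........
..O.O...
..O.O...
Generation 4: 5 live cells
........
........
........
........
...O....
.O...O..
.O...O..
Population at generation 4: 5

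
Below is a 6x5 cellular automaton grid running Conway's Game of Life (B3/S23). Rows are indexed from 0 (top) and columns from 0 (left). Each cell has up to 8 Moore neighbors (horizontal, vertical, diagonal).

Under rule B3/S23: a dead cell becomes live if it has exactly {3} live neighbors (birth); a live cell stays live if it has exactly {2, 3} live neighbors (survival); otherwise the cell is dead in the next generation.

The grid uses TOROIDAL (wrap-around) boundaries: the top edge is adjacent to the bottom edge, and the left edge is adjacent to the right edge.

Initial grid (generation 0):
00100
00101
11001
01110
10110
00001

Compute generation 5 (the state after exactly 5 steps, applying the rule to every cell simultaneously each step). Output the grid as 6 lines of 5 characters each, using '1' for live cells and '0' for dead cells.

Answer: 01000
11010
00110
00000
00001
11111

Derivation:
Simulating step by step:
Generation 0 (given above): 13 live cells
Generation 1: 7 live cells
00000
00101
00001
00000
10000
01101
Generation 2: 9 live cells
11100
00010
00010
00000
11000
11000
Generation 3: 9 live cells
10101
01011
00000
00000
11000
00001
Generation 4: 9 live cells
01100
01111
00000
00000
10000
00011
Generation 5: 12 live cells
(generation 5 grid is the final answer)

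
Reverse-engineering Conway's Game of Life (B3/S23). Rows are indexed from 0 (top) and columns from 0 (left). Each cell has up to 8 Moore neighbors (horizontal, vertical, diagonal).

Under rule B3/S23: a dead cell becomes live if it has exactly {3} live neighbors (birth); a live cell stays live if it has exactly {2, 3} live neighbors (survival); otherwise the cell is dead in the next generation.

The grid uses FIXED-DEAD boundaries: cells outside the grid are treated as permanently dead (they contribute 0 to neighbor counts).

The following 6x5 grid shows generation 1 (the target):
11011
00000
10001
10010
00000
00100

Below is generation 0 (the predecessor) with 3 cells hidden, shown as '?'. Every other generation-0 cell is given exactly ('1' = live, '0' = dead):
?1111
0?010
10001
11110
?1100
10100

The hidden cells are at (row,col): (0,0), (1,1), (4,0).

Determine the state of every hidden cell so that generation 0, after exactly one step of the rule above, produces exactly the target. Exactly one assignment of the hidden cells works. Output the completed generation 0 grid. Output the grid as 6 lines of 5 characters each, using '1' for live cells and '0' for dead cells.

Answer: 11111
01010
10001
11110
01100
10100

Derivation:
Hidden generation-0 cells (in order): (0,0), (1,1), (4,0).
A hidden cell only influences target cells in its own 3x3 neighborhood. Try each of the 2^3 = 8 assignments, step the completed generation 0 forward once under B3/S23, and compare with the target:
  (0,0)=0 (1,1)=0 (4,0)=0 -> step gives (0,0)='0' but target has '1' -> reject
  (0,0)=0 (1,1)=0 (4,0)=1 -> step gives (0,0)='0' but target has '1' -> reject
  (0,0)=0 (1,1)=1 (4,0)=0 -> step gives (0,0)='0' but target has '1' -> reject
  (0,0)=0 (1,1)=1 (4,0)=1 -> step gives (0,0)='0' but target has '1' -> reject
  (0,0)=1 (1,1)=0 (4,0)=0 -> step gives (0,0)='0' but target has '1' -> reject
  (0,0)=1 (1,1)=0 (4,0)=1 -> step gives (0,0)='0' but target has '1' -> reject
  (0,0)=1 (1,1)=1 (4,0)=0 -> step reproduces the target at every cell -> ACCEPT
  (0,0)=1 (1,1)=1 (4,0)=1 -> step gives (3,0)='0' but target has '1' -> reject
Unique solution: (0,0)=live, (1,1)=live, (4,0)=dead.
Check: live-neighbor counts of every cell in the completed generation 0:
23432
44544
35542
35432
46541
14220
Applying B3/S23 to generation 0 with these counts gives:
11011
00000
10001
10010
00000
00100
which matches the target exactly.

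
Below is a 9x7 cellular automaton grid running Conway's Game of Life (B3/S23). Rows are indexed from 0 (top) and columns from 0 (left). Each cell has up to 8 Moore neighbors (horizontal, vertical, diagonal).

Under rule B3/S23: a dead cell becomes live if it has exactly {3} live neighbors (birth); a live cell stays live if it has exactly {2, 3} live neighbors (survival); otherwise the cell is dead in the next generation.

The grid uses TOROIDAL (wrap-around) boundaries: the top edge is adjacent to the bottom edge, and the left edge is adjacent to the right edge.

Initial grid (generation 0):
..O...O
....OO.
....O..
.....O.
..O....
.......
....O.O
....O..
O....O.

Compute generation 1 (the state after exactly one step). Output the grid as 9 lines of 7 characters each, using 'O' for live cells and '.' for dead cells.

Simulating step by step:
Generation 0 (given above): 12 live cells
Generation 1: 11 live cells
(generation 1 grid is the final answer)

Answer: ....O.O
...OOO.
....O..
.......
.......
.......
.....O.
....O.O
.....OO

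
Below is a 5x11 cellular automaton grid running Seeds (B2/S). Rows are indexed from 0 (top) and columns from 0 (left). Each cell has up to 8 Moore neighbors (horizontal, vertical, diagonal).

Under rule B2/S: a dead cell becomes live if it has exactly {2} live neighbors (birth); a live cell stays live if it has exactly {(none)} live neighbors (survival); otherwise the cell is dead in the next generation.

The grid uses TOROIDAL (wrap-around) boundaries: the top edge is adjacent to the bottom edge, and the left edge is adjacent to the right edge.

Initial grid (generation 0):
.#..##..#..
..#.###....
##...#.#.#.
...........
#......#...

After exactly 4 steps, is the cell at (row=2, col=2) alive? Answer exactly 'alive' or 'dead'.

Simulating step by step:
Generation 0 (given above): 15 live cells
Generation 1: 14 live cells
#.#........
.........##
..##....#.#
.......#...
.#..###.#..
Generation 2: 13 live cells
...##.###..
........#..
#......#...
##.........
#.##.......
Generation 3: 14 live cells
.#...#...#.
...###...#.
........#.#
...#.......
.....##.#.#
Generation 4: 18 live cells
#.##...#...
#.#...#....
..#..#.....
#...###.#.#
#.#....#...

Cell (2,2) at generation 4: 1 -> alive

Answer: alive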